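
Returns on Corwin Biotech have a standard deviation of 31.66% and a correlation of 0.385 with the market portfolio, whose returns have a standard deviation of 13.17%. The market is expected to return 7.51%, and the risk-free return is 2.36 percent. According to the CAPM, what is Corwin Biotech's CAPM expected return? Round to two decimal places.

β = ρ × σ_i / σ_m = 0.385 × 31.66% / 13.17% = 0.9255
MRP = 7.51% − 2.36% = 5.15%
E(R) = 2.36% + 0.9255 × 5.15% = 7.13%

7.13%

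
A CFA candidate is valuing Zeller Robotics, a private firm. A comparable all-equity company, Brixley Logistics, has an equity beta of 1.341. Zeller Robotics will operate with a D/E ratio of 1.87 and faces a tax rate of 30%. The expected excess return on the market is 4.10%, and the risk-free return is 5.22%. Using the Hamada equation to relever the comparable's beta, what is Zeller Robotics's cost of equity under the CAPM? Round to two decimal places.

β_L = β_U × [1 + (1 − t)(D/E)] = 1.341 × [1 + (1 − 0.30) × 1.87]
    = 1.341 × [1 + 0.70 × 1.87] = 1.341 × 2.3090 = 3.0964
E(R) = R_f + β_L × MRP = 5.22% + 3.0964 × 4.10% = 17.92%

17.92%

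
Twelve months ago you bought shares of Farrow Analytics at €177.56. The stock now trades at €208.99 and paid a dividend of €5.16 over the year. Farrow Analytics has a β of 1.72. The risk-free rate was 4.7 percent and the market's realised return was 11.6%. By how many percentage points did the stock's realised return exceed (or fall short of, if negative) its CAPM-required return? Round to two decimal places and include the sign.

+4.04%

Realised HPR = (P1 + D1 − P0) / P0 = (208.99 + 5.16 − 177.56) / 177.56 = 36.59 / 177.56 = 20.6071%
MRP = 11.6% − 4.7% = 6.90%
CAPM required = R_f + β·MRP = 4.7% + 1.72 × 6.9% = 16.5680%
α = realised − required = 20.6071% − 16.5680% = +4.04%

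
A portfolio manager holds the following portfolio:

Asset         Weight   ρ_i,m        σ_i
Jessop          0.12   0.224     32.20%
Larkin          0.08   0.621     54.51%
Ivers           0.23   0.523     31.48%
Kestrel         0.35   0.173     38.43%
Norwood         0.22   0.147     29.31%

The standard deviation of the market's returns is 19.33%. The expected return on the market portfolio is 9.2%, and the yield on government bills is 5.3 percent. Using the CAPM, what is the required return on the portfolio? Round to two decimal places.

β_Jessop = 0.224 × 32.20% / 19.33% = 0.3731
β_Larkin = 0.621 × 54.51% / 19.33% = 1.7512
β_Ivers = 0.523 × 31.48% / 19.33% = 0.8517
β_Kestrel = 0.173 × 38.43% / 19.33% = 0.3439
β_Norwood = 0.147 × 29.31% / 19.33% = 0.2229
β_P = Σ w_i β_i = 0.12×0.3731 + 0.08×1.7512 + 0.23×0.8517 + 0.35×0.3439 + 0.22×0.2229 = 0.5502
MRP = 9.2% − 5.3% = 3.90%
E(R_P) = R_f + β_P × MRP = 5.3% + 0.5502 × 3.9% = 7.45%

7.45%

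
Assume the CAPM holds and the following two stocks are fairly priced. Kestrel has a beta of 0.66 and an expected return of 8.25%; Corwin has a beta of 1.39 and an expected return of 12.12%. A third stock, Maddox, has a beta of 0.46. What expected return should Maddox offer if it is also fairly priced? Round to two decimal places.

MRP (SML slope) = (12.12% − 8.25%) / (1.39 − 0.66) = 3.87% / 0.73 = 5.3014%
R_f (intercept) = 8.25% − 0.66 × 5.3014% = 4.7511%
E(R_Maddox) = R_f + β × MRP = 4.7511% + 0.46 × 5.3014% = 7.19%

7.19%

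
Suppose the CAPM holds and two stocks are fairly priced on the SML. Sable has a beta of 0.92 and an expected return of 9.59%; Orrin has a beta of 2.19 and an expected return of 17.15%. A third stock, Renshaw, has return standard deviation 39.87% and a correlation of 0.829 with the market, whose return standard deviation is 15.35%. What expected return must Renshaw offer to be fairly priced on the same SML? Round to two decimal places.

MRP = (17.15% − 9.59%) / (2.19 − 0.92) = 5.9528%
R_f = 9.59% − 0.92 × 5.9528% = 4.1134%
β_Renshaw = ρ·σ_i/σ_m = 0.829 × 39.87 / 15.35 = 2.1532
E(R_Renshaw) = R_f + β × MRP = 4.1134% + 2.1532 × 5.9528% = 16.93%

16.93%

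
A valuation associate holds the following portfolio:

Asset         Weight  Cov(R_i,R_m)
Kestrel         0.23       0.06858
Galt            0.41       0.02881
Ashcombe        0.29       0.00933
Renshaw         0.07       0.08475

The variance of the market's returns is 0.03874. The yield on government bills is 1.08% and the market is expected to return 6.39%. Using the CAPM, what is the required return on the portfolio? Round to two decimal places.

6.05%

β_Kestrel = 0.06858 / 0.03874 = 1.7703
β_Galt = 0.02881 / 0.03874 = 0.7437
β_Ashcombe = 0.00933 / 0.03874 = 0.2408
β_Renshaw = 0.08475 / 0.03874 = 2.1877
β_P = Σ w_i β_i = 0.23×1.7703 + 0.41×0.7437 + 0.29×0.2408 + 0.07×2.1877 = 0.9351
MRP = 6.39% − 1.08% = 5.31%
E(R_P) = R_f + β_P × MRP = 1.08% + 0.9351 × 5.31% = 6.05%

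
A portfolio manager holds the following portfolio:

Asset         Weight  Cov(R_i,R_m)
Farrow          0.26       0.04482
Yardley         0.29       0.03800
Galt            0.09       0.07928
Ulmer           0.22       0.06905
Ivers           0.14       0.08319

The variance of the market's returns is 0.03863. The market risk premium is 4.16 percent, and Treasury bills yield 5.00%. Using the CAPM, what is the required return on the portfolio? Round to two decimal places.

β_Farrow = 0.04482 / 0.03863 = 1.1602
β_Yardley = 0.03800 / 0.03863 = 0.9837
β_Galt = 0.07928 / 0.03863 = 2.0523
β_Ulmer = 0.06905 / 0.03863 = 1.7875
β_Ivers = 0.08319 / 0.03863 = 2.1535
β_P = Σ w_i β_i = 0.26×1.1602 + 0.29×0.9837 + 0.09×2.0523 + 0.22×1.7875 + 0.14×2.1535 = 1.4664
E(R_P) = R_f + β_P × MRP = 5.00% + 1.4664 × 4.16% = 11.10%

11.10%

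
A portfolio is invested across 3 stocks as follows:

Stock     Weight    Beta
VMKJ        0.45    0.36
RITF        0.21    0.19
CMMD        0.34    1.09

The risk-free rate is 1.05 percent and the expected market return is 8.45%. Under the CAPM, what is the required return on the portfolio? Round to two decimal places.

5.29%

β_P = Σ w_i β_i = 0.45×0.36 + 0.21×0.19 + 0.34×1.09 = 0.5725
MRP = 8.45% − 1.05% = 7.40%
E(R_P) = R_f + β_P × MRP = 1.05% + 0.5725 × 7.40% = 5.29%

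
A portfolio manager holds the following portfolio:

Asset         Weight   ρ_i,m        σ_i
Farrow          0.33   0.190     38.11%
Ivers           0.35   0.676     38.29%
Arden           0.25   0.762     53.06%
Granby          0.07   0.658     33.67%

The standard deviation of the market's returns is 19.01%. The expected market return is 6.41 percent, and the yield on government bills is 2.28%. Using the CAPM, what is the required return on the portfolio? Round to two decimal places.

7.30%

β_Farrow = 0.190 × 38.11% / 19.01% = 0.3809
β_Ivers = 0.676 × 38.29% / 19.01% = 1.3616
β_Arden = 0.762 × 53.06% / 19.01% = 2.1269
β_Granby = 0.658 × 33.67% / 19.01% = 1.1654
β_P = Σ w_i β_i = 0.33×0.3809 + 0.35×1.3616 + 0.25×2.1269 + 0.07×1.1654 = 1.2156
MRP = 6.41% − 2.28% = 4.13%
E(R_P) = R_f + β_P × MRP = 2.28% + 1.2156 × 4.13% = 7.30%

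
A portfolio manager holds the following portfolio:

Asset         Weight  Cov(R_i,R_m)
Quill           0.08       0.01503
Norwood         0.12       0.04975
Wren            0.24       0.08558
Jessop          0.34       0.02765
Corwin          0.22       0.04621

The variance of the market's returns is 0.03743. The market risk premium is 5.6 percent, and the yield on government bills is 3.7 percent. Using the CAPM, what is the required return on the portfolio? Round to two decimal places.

10.77%

β_Quill = 0.01503 / 0.03743 = 0.4015
β_Norwood = 0.04975 / 0.03743 = 1.3291
β_Wren = 0.08558 / 0.03743 = 2.2864
β_Jessop = 0.02765 / 0.03743 = 0.7387
β_Corwin = 0.04621 / 0.03743 = 1.2346
β_P = Σ w_i β_i = 0.08×0.4015 + 0.12×1.3291 + 0.24×2.2864 + 0.34×0.7387 + 0.22×1.2346 = 1.2631
E(R_P) = R_f + β_P × MRP = 3.7% + 1.2631 × 5.6% = 10.77%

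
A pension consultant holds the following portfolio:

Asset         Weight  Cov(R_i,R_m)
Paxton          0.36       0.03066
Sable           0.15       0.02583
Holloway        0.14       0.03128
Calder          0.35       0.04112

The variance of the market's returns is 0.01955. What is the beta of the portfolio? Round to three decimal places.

1.723

β_Paxton = 0.03066 / 0.01955 = 1.5683
β_Sable = 0.02583 / 0.01955 = 1.3212
β_Holloway = 0.03128 / 0.01955 = 1.6000
β_Calder = 0.04112 / 0.01955 = 2.1033
β_P = Σ w_i β_i = 0.36×1.5683 + 0.15×1.3212 + 0.14×1.6000 + 0.35×2.1033 = 1.7229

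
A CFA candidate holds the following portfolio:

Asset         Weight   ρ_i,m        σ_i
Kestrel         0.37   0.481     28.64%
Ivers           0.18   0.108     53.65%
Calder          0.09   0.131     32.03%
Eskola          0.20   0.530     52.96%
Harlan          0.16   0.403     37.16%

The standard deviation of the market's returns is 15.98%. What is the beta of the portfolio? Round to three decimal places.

0.909

β_Kestrel = 0.481 × 28.64% / 15.98% = 0.8621
β_Ivers = 0.108 × 53.65% / 15.98% = 0.3626
β_Calder = 0.131 × 32.03% / 15.98% = 0.2626
β_Eskola = 0.530 × 52.96% / 15.98% = 1.7565
β_Harlan = 0.403 × 37.16% / 15.98% = 0.9371
β_P = Σ w_i β_i = 0.37×0.8621 + 0.18×0.3626 + 0.09×0.2626 + 0.20×1.7565 + 0.16×0.9371 = 0.9091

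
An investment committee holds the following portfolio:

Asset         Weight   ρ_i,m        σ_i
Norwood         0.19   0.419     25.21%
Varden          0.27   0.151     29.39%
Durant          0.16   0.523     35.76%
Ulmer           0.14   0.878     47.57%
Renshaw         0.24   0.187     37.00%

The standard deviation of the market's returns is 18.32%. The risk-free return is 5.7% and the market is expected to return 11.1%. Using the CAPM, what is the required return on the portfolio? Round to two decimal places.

9.74%

β_Norwood = 0.419 × 25.21% / 18.32% = 0.5766
β_Varden = 0.151 × 29.39% / 18.32% = 0.2422
β_Durant = 0.523 × 35.76% / 18.32% = 1.0209
β_Ulmer = 0.878 × 47.57% / 18.32% = 2.2798
β_Renshaw = 0.187 × 37.00% / 18.32% = 0.3777
β_P = Σ w_i β_i = 0.19×0.5766 + 0.27×0.2422 + 0.16×1.0209 + 0.14×2.2798 + 0.24×0.3777 = 0.7481
MRP = 11.1% − 5.7% = 5.40%
E(R_P) = R_f + β_P × MRP = 5.7% + 0.7481 × 5.4% = 9.74%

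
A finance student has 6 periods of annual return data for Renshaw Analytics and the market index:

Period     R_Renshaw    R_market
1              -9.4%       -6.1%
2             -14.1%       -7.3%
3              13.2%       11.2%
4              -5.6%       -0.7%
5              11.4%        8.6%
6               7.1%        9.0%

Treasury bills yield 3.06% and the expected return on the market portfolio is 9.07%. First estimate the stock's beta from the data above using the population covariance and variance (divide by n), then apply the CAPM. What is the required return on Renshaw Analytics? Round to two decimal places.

11.44%

Mean R_i = (-9.4 − 14.1 + 13.2 − 5.6 + 11.4 + 7.1) / 6 = 0.4333%
Mean R_m = (-6.1 − 7.3 + 11.2 − 0.7 + 8.6 + 9.0) / 6 = 2.4500%
Σ(R_i − R̄_i)(R_m − R̄_m) = 467.6000  ⇒  Cov = 467.6000 / 6 = 77.9333
Σ(R_m − R̄_m)² = 335.3750  ⇒  Var(R_m) = 335.3750 / 6 = 55.8958
β = Cov / Var(R_m) = 77.9333 / 55.8958 = 1.3943
MRP = 9.07% − 3.06% = 6.01%
E(R) = R_f + β × MRP = 3.06% + 1.3943 × 6.01% = 11.44%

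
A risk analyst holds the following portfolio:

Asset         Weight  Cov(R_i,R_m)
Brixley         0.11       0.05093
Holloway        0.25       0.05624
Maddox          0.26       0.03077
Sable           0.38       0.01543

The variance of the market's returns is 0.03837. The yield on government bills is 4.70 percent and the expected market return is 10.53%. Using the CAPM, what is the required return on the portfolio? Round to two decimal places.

9.79%

β_Brixley = 0.05093 / 0.03837 = 1.3273
β_Holloway = 0.05624 / 0.03837 = 1.4657
β_Maddox = 0.03077 / 0.03837 = 0.8019
β_Sable = 0.01543 / 0.03837 = 0.4021
β_P = Σ w_i β_i = 0.11×1.3273 + 0.25×1.4657 + 0.26×0.8019 + 0.38×0.4021 = 0.8737
MRP = 10.53% − 4.70% = 5.83%
E(R_P) = R_f + β_P × MRP = 4.70% + 0.8737 × 5.83% = 9.79%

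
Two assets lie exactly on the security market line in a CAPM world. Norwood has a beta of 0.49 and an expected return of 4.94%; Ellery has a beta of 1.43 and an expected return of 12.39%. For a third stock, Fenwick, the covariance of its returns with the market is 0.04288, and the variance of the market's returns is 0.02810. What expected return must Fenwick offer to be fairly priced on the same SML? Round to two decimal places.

13.15%

MRP = (12.39% − 4.94%) / (1.43 − 0.49) = 7.9255%
R_f = 4.94% − 0.49 × 7.9255% = 1.0565%
β_Fenwick = Cov / Var(R_m) = 0.04288 / 0.02810 = 1.5260
E(R_Fenwick) = R_f + β × MRP = 1.0565% + 1.5260 × 7.9255% = 13.15%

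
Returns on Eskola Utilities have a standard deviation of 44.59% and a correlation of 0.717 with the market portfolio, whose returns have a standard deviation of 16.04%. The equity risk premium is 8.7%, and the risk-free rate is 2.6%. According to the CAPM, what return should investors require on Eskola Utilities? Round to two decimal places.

19.94%

β = ρ × σ_i / σ_m = 0.717 × 44.59% / 16.04% = 1.9932
E(R) = 2.6% + 1.9932 × 8.7% = 19.94%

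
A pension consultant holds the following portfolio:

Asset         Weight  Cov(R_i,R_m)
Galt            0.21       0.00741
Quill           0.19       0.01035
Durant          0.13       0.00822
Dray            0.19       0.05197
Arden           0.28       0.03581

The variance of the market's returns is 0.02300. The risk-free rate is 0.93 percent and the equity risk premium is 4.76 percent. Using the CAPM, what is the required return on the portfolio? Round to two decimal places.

6.00%

β_Galt = 0.00741 / 0.02300 = 0.3222
β_Quill = 0.01035 / 0.02300 = 0.4500
β_Durant = 0.00822 / 0.02300 = 0.3574
β_Dray = 0.05197 / 0.02300 = 2.2596
β_Arden = 0.03581 / 0.02300 = 1.5570
β_P = Σ w_i β_i = 0.21×0.3222 + 0.19×0.4500 + 0.13×0.3574 + 0.19×2.2596 + 0.28×1.5570 = 1.0649
E(R_P) = R_f + β_P × MRP = 0.93% + 1.0649 × 4.76% = 6.00%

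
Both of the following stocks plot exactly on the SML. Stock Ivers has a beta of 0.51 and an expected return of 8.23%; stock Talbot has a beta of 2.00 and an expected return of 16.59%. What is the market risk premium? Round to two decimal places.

5.61%

Both satisfy E(R) = R_f + β·MRP, so the slope of the SML is
MRP = (16.59% − 8.23%) / (2.00 − 0.51) = 8.36% / 1.49 = 5.6107%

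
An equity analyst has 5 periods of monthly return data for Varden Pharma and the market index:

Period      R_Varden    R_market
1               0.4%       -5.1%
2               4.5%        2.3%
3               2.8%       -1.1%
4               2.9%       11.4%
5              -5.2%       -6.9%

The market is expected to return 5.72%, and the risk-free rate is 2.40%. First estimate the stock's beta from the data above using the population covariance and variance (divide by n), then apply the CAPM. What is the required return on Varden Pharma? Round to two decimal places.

Mean R_i = (0.4 + 4.5 + 2.8 + 2.9 − 5.2) / 5 = 1.0800%
Mean R_m = (-5.1 + 2.3 − 1.1 + 11.4 − 6.9) / 5 = 0.1200%
Σ(R_i − R̄_i)(R_m − R̄_m) = 73.5220  ⇒  Cov = 73.5220 / 5 = 14.7044
Σ(R_m − R̄_m)² = 210.0080  ⇒  Var(R_m) = 210.0080 / 5 = 42.0016
β = Cov / Var(R_m) = 14.7044 / 42.0016 = 0.3501
MRP = 5.72% − 2.40% = 3.32%
E(R) = R_f + β × MRP = 2.40% + 0.3501 × 3.32% = 3.56%

3.56%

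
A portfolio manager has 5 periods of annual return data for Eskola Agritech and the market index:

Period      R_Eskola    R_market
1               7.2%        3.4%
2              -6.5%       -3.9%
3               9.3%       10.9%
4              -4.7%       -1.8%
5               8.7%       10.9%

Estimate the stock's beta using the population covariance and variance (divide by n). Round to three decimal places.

Mean R_i = (7.2 − 6.5 + 9.3 − 4.7 + 8.7) / 5 = 2.8000%
Mean R_m = (3.4 − 3.9 + 10.9 − 1.8 + 10.9) / 5 = 3.9000%
Σ(R_i − R̄_i)(R_m − R̄_m) = 199.8900  ⇒  Cov = 199.8900 / 5 = 39.9780
Σ(R_m − R̄_m)² = 191.5800  ⇒  Var(R_m) = 191.5800 / 5 = 38.3160
β = Cov / Var(R_m) = 39.9780 / 38.3160 = 1.0434

1.043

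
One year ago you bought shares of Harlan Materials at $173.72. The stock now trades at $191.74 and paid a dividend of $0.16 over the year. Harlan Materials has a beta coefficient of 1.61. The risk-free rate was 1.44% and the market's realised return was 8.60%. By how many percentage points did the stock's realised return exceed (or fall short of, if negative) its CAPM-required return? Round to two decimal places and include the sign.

-2.50%

Realised HPR = (P1 + D1 − P0) / P0 = (191.74 + 0.16 − 173.72) / 173.72 = 18.18 / 173.72 = 10.4651%
MRP = 8.60% − 1.44% = 7.16%
CAPM required = R_f + β·MRP = 1.44% + 1.61 × 7.16% = 12.9676%
α = realised − required = 10.4651% − 12.9676% = -2.50%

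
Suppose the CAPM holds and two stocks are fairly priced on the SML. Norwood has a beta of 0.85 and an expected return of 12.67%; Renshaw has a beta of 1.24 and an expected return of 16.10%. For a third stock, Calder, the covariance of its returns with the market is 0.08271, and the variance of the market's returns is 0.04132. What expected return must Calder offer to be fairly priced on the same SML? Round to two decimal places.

22.80%

MRP = (16.10% − 12.67%) / (1.24 − 0.85) = 8.7949%
R_f = 12.67% − 0.85 × 8.7949% = 5.1943%
β_Calder = Cov / Var(R_m) = 0.08271 / 0.04132 = 2.0017
E(R_Calder) = R_f + β × MRP = 5.1943% + 2.0017 × 8.7949% = 22.80%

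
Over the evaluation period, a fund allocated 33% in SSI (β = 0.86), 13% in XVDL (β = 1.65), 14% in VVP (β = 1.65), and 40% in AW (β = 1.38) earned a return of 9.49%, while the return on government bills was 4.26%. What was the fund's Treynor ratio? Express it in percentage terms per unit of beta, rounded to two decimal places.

4.08%

β_P = 0.33×0.86 + 0.13×1.65 + 0.14×1.65 + 0.40×1.38 = 1.2813
Treynor = (R_P − R_f) / β_P = (9.49% − 4.26%) / 1.2813 = 5.23% / 1.2813 = 4.08%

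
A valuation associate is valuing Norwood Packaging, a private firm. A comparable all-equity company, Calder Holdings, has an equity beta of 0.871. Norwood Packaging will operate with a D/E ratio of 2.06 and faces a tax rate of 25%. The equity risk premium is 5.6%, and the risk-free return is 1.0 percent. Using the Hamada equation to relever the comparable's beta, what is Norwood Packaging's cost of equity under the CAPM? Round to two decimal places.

13.41%

β_L = β_U × [1 + (1 − t)(D/E)] = 0.871 × [1 + (1 − 0.25) × 2.06]
    = 0.871 × [1 + 0.75 × 2.06] = 0.871 × 2.5450 = 2.2167
E(R) = R_f + β_L × MRP = 1.0% + 2.2167 × 5.6% = 13.41%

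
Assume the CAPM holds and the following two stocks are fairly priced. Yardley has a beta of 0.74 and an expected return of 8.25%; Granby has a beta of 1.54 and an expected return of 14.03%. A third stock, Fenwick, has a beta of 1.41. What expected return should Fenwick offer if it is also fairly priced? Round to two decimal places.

MRP (SML slope) = (14.03% − 8.25%) / (1.54 − 0.74) = 5.78% / 0.80 = 7.2250%
R_f (intercept) = 8.25% − 0.74 × 7.2250% = 2.9035%
E(R_Fenwick) = R_f + β × MRP = 2.9035% + 1.41 × 7.2250% = 13.09%

13.09%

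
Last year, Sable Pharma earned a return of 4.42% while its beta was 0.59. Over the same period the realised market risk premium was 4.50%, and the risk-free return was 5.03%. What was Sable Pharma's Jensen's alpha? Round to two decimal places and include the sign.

-3.27%

CAPM benchmark = R_f + β(R_m − R_f) = 5.03% + 0.59 × 4.50% = 7.6850%
α = actual − benchmark = 4.42% − 7.6850% = -3.27%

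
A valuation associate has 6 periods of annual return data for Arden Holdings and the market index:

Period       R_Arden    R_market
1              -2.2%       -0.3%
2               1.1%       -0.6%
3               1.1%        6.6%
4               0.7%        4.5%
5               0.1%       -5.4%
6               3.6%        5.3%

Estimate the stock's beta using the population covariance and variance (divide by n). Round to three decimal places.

0.206

Mean R_i = (-2.2 + 1.1 + 1.1 + 0.7 + 0.1 + 3.6) / 6 = 0.7333%
Mean R_m = (-0.3 − 0.6 + 6.6 + 4.5 − 5.4 + 5.3) / 6 = 1.6833%
Σ(R_i − R̄_i)(R_m − R̄_m) = 21.5433  ⇒  Cov = 21.5433 / 6 = 3.5906
Σ(R_m − R̄_m)² = 104.5083  ⇒  Var(R_m) = 104.5083 / 6 = 17.4181
β = Cov / Var(R_m) = 3.5906 / 17.4181 = 0.2061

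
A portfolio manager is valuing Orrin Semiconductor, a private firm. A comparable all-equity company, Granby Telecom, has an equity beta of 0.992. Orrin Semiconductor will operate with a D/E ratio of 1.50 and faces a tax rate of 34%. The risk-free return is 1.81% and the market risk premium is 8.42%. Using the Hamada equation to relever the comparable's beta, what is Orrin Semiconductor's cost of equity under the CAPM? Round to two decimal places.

β_L = β_U × [1 + (1 − t)(D/E)] = 0.992 × [1 + (1 − 0.34) × 1.50]
    = 0.992 × [1 + 0.66 × 1.50] = 0.992 × 1.9900 = 1.9741
E(R) = R_f + β_L × MRP = 1.81% + 1.9741 × 8.42% = 18.43%

18.43%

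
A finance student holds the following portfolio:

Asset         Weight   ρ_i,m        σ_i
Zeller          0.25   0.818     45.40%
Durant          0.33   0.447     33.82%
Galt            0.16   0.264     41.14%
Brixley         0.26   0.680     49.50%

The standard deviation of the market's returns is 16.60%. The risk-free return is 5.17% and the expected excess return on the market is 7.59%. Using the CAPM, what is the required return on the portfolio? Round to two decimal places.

16.49%

β_Zeller = 0.818 × 45.40% / 16.60% = 2.2372
β_Durant = 0.447 × 33.82% / 16.60% = 0.9107
β_Galt = 0.264 × 41.14% / 16.60% = 0.6543
β_Brixley = 0.680 × 49.50% / 16.60% = 2.0277
β_P = Σ w_i β_i = 0.25×2.2372 + 0.33×0.9107 + 0.16×0.6543 + 0.26×2.0277 = 1.4917
E(R_P) = R_f + β_P × MRP = 5.17% + 1.4917 × 7.59% = 16.49%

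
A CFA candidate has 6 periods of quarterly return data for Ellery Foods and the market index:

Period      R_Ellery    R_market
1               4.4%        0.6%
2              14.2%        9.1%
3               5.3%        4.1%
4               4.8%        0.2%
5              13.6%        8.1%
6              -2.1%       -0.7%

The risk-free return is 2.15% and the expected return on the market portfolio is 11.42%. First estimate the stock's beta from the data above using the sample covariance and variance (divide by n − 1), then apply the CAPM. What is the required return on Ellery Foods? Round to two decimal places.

Mean R_i = (4.4 + 14.2 + 5.3 + 4.8 + 13.6 − 2.1) / 6 = 6.7000%
Mean R_m = (0.6 + 9.1 + 4.1 + 0.2 + 8.1 − 0.7) / 6 = 3.5667%
Σ(R_i − R̄_i)(R_m − R̄_m) = 122.8000  ⇒  Cov = 122.8000 / 5 = 24.5600
Σ(R_m − R̄_m)² = 89.7933  ⇒  Var(R_m) = 89.7933 / 5 = 17.9587
β = Cov / Var(R_m) = 24.5600 / 17.9587 = 1.3676
MRP = 11.42% − 2.15% = 9.27%
E(R) = R_f + β × MRP = 2.15% + 1.3676 × 9.27% = 14.83%

14.83%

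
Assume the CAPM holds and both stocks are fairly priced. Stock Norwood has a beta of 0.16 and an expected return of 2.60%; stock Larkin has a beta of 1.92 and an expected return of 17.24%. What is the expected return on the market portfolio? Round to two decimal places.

Both satisfy E(R) = R_f + β·MRP, so the slope of the SML is
MRP = (17.24% − 2.60%) / (1.92 − 0.16) = 14.64% / 1.76 = 8.3182%
R_f = E(R_Norwood) − β_Norwood·MRP = 2.60% − 0.16 × 8.3182% = 1.2691%
E(R_m) = R_f + MRP = 1.2691% + 8.3182% = 9.59%

9.59%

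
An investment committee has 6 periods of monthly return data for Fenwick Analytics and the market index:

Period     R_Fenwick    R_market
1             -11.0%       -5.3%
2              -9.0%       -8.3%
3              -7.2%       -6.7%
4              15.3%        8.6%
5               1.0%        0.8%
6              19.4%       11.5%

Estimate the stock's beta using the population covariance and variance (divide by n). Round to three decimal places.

1.537

Mean R_i = (-11.0 − 9.0 − 7.2 + 15.3 + 1.0 + 19.4) / 6 = 1.4167%
Mean R_m = (-5.3 − 8.3 − 6.7 + 8.6 + 0.8 + 11.5) / 6 = 0.1000%
Σ(R_i − R̄_i)(R_m − R̄_m) = 535.8700  ⇒  Cov = 535.8700 / 6 = 89.3117
Σ(R_m − R̄_m)² = 348.6600  ⇒  Var(R_m) = 348.6600 / 6 = 58.1100
β = Cov / Var(R_m) = 89.3117 / 58.1100 = 1.5369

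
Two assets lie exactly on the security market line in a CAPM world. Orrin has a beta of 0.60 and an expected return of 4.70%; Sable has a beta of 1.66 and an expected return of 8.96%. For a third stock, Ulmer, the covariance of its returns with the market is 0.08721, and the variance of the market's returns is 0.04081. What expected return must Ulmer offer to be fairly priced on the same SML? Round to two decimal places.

10.88%

MRP = (8.96% − 4.70%) / (1.66 − 0.60) = 4.0189%
R_f = 4.70% − 0.60 × 4.0189% = 2.2887%
β_Ulmer = Cov / Var(R_m) = 0.08721 / 0.04081 = 2.1370
E(R_Ulmer) = R_f + β × MRP = 2.2887% + 2.1370 × 4.0189% = 10.88%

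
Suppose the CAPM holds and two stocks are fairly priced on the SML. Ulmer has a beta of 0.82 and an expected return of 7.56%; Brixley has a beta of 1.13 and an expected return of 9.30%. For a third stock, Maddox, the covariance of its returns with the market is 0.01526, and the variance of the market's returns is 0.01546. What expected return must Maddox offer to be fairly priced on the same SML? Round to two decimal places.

8.50%

MRP = (9.30% − 7.56%) / (1.13 − 0.82) = 5.6129%
R_f = 7.56% − 0.82 × 5.6129% = 2.9574%
β_Maddox = Cov / Var(R_m) = 0.01526 / 0.01546 = 0.9871
E(R_Maddox) = R_f + β × MRP = 2.9574% + 0.9871 × 5.6129% = 8.50%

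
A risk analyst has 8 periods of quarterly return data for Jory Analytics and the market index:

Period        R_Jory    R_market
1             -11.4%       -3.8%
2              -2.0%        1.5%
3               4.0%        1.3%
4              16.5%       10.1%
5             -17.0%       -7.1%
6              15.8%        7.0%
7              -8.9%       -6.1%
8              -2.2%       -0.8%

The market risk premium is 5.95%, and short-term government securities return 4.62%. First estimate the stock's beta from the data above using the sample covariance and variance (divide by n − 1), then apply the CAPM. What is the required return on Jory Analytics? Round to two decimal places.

16.21%

Mean R_i = (-11.4 − 2.0 + 4.0 + 16.5 − 17.0 + 15.8 − 8.9 − 2.2) / 8 = -0.6500%
Mean R_m = (-3.8 + 1.5 + 1.3 + 10.1 − 7.1 + 7.0 − 6.1 − 0.8) / 8 = 0.2625%
Σ(R_i − R̄_i)(R_m − R̄_m) = 500.8850  ⇒  Cov = 500.8850 / 7 = 71.5550
Σ(R_m − R̄_m)² = 257.0988  ⇒  Var(R_m) = 257.0988 / 7 = 36.7284
β = Cov / Var(R_m) = 71.5550 / 36.7284 = 1.9482
E(R) = R_f + β × MRP = 4.62% + 1.9482 × 5.95% = 16.21%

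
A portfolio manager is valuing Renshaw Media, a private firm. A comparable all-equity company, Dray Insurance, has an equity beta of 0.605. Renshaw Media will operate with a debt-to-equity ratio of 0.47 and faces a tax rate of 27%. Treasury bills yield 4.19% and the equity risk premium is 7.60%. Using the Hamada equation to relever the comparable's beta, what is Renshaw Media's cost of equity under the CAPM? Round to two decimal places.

β_L = β_U × [1 + (1 − t)(D/E)] = 0.605 × [1 + (1 − 0.27) × 0.47]
    = 0.605 × [1 + 0.73 × 0.47] = 0.605 × 1.3431 = 0.8126
E(R) = R_f + β_L × MRP = 4.19% + 0.8126 × 7.60% = 10.37%

10.37%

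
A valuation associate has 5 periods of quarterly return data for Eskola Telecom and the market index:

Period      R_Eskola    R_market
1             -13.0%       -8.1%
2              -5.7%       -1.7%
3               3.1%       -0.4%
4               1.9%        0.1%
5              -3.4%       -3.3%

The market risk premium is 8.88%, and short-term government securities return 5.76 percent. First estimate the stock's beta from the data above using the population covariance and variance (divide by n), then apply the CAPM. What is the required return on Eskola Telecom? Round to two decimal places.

21.90%

Mean R_i = (-13.0 − 5.7 + 3.1 + 1.9 − 3.4) / 5 = -3.4200%
Mean R_m = (-8.1 − 1.7 − 0.4 + 0.1 − 3.3) / 5 = -2.6800%
Σ(R_i − R̄_i)(R_m − R̄_m) = 79.3320  ⇒  Cov = 79.3320 / 5 = 15.8664
Σ(R_m − R̄_m)² = 43.6480  ⇒  Var(R_m) = 43.6480 / 5 = 8.7296
β = Cov / Var(R_m) = 15.8664 / 8.7296 = 1.8175
E(R) = R_f + β × MRP = 5.76% + 1.8175 × 8.88% = 21.90%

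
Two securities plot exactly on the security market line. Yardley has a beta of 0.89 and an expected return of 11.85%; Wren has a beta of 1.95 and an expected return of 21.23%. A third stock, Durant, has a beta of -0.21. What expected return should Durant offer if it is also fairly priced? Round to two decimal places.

MRP (SML slope) = (21.23% − 11.85%) / (1.95 − 0.89) = 9.38% / 1.06 = 8.8491%
R_f (intercept) = 11.85% − 0.89 × 8.8491% = 3.9743%
E(R_Durant) = R_f + β × MRP = 3.9743% + -0.21 × 8.8491% = 2.12%

2.12%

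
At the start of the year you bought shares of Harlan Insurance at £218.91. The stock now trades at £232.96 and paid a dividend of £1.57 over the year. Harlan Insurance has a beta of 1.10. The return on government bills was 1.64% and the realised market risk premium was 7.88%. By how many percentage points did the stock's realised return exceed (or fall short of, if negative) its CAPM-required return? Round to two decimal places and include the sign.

Realised HPR = (P1 + D1 − P0) / P0 = (232.96 + 1.57 − 218.91) / 218.91 = 15.62 / 218.91 = 7.1354%
CAPM required = R_f + β·MRP = 1.64% + 1.10 × 7.88% = 10.3080%
α = realised − required = 7.1354% − 10.3080% = -3.17%

-3.17%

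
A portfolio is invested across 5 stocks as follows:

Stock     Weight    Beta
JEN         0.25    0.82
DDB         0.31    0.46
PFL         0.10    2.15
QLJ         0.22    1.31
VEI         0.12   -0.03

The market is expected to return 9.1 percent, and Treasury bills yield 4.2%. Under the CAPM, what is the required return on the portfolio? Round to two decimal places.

β_P = Σ w_i β_i = 0.25×0.82 + 0.31×0.46 + 0.10×2.15 + 0.22×1.31 + 0.12×-0.03 = 0.8472
MRP = 9.1% − 4.2% = 4.90%
E(R_P) = R_f + β_P × MRP = 4.2% + 0.8472 × 4.9% = 8.35%

8.35%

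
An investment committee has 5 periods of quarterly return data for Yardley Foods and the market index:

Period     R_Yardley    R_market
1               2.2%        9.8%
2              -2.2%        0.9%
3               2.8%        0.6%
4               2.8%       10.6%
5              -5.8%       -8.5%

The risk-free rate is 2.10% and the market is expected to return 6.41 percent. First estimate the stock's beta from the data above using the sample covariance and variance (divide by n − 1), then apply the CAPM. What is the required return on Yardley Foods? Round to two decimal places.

3.87%

Mean R_i = (2.2 − 2.2 + 2.8 + 2.8 − 5.8) / 5 = -0.0400%
Mean R_m = (9.8 + 0.9 + 0.6 + 10.6 − 8.5) / 5 = 2.6800%
Σ(R_i − R̄_i)(R_m − R̄_m) = 100.7760  ⇒  Cov = 100.7760 / 4 = 25.1940
Σ(R_m − R̄_m)² = 245.9080  ⇒  Var(R_m) = 245.9080 / 4 = 61.4770
β = Cov / Var(R_m) = 25.1940 / 61.4770 = 0.4098
MRP = 6.41% − 2.10% = 4.31%
E(R) = R_f + β × MRP = 2.10% + 0.4098 × 4.31% = 3.87%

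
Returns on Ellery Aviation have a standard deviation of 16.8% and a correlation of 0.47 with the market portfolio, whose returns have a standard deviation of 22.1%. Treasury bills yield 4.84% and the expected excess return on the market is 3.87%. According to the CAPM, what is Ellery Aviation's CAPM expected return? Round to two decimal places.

6.22%

β = ρ × σ_i / σ_m = 0.47 × 16.8% / 22.1% = 0.3573
E(R) = 4.84% + 0.3573 × 3.87% = 6.22%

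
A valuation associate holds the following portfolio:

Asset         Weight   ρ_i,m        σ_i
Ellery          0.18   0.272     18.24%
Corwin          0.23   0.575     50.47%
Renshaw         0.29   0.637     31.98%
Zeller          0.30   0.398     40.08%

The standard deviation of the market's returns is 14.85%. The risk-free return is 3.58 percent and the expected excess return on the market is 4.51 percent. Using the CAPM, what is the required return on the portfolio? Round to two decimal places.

β_Ellery = 0.272 × 18.24% / 14.85% = 0.3341
β_Corwin = 0.575 × 50.47% / 14.85% = 1.9542
β_Renshaw = 0.637 × 31.98% / 14.85% = 1.3718
β_Zeller = 0.398 × 40.08% / 14.85% = 1.0742
β_P = Σ w_i β_i = 0.18×0.3341 + 0.23×1.9542 + 0.29×1.3718 + 0.30×1.0742 = 1.2297
E(R_P) = R_f + β_P × MRP = 3.58% + 1.2297 × 4.51% = 9.13%

9.13%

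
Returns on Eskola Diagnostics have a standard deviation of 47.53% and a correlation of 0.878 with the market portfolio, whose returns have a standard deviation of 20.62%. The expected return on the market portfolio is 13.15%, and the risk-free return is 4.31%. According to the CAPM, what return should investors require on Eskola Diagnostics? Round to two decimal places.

22.20%

β = ρ × σ_i / σ_m = 0.878 × 47.53% / 20.62% = 2.0238
MRP = 13.15% − 4.31% = 8.84%
E(R) = 4.31% + 2.0238 × 8.84% = 22.20%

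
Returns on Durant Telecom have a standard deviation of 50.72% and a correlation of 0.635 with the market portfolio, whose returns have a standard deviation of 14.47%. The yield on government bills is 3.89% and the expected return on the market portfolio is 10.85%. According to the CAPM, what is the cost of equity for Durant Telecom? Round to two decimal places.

β = ρ × σ_i / σ_m = 0.635 × 50.72% / 14.47% = 2.2258
MRP = 10.85% − 3.89% = 6.96%
E(R) = 3.89% + 2.2258 × 6.96% = 19.38%

19.38%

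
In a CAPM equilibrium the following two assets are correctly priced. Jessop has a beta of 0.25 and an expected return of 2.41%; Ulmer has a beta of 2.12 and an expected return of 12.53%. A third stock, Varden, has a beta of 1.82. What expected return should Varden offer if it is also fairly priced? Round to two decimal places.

10.91%

MRP (SML slope) = (12.53% − 2.41%) / (2.12 − 0.25) = 10.12% / 1.87 = 5.4118%
R_f (intercept) = 2.41% − 0.25 × 5.4118% = 1.0571%
E(R_Varden) = R_f + β × MRP = 1.0571% + 1.82 × 5.4118% = 10.91%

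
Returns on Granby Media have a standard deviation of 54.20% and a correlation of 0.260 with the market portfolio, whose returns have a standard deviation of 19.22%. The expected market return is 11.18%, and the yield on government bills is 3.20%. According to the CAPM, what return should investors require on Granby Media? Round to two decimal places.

9.05%

β = ρ × σ_i / σ_m = 0.260 × 54.20% / 19.22% = 0.7332
MRP = 11.18% − 3.20% = 7.98%
E(R) = 3.20% + 0.7332 × 7.98% = 9.05%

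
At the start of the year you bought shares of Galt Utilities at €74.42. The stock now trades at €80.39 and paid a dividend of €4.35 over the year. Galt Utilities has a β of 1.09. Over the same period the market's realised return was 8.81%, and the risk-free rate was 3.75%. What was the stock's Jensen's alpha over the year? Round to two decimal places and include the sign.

+4.60%

Realised HPR = (P1 + D1 − P0) / P0 = (80.39 + 4.35 − 74.42) / 74.42 = 10.32 / 74.42 = 13.8672%
MRP = 8.81% − 3.75% = 5.06%
CAPM required = R_f + β·MRP = 3.75% + 1.09 × 5.06% = 9.2654%
α = realised − required = 13.8672% − 9.2654% = +4.60%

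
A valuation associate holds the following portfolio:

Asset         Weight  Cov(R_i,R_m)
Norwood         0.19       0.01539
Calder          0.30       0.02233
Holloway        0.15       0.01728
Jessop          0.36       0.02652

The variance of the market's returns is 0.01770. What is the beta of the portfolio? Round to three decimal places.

β_Norwood = 0.01539 / 0.01770 = 0.8695
β_Calder = 0.02233 / 0.01770 = 1.2616
β_Holloway = 0.01728 / 0.01770 = 0.9763
β_Jessop = 0.02652 / 0.01770 = 1.4983
β_P = Σ w_i β_i = 0.19×0.8695 + 0.30×1.2616 + 0.15×0.9763 + 0.36×1.4983 = 1.2295

1.230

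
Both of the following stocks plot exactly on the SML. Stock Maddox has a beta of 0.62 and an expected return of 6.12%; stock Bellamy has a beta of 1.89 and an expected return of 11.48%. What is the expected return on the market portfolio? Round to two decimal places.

Both satisfy E(R) = R_f + β·MRP, so the slope of the SML is
MRP = (11.48% − 6.12%) / (1.89 − 0.62) = 5.36% / 1.27 = 4.2205%
R_f = E(R_Maddox) − β_Maddox·MRP = 6.12% − 0.62 × 4.2205% = 3.5033%
E(R_m) = R_f + MRP = 3.5033% + 4.2205% = 7.72%

7.72%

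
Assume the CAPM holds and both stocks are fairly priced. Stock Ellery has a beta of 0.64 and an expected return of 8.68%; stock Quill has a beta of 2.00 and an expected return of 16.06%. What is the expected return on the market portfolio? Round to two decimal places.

Both satisfy E(R) = R_f + β·MRP, so the slope of the SML is
MRP = (16.06% − 8.68%) / (2.00 − 0.64) = 7.38% / 1.36 = 5.4265%
R_f = E(R_Ellery) − β_Ellery·MRP = 8.68% − 0.64 × 5.4265% = 5.2070%
E(R_m) = R_f + MRP = 5.2070% + 5.4265% = 10.63%

10.63%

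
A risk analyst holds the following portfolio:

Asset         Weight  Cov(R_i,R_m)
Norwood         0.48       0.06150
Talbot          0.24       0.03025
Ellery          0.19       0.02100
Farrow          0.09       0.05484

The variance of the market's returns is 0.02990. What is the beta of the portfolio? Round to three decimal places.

1.529

β_Norwood = 0.06150 / 0.02990 = 2.0569
β_Talbot = 0.03025 / 0.02990 = 1.0117
β_Ellery = 0.02100 / 0.02990 = 0.7023
β_Farrow = 0.05484 / 0.02990 = 1.8341
β_P = Σ w_i β_i = 0.48×2.0569 + 0.24×1.0117 + 0.19×0.7023 + 0.09×1.8341 = 1.5286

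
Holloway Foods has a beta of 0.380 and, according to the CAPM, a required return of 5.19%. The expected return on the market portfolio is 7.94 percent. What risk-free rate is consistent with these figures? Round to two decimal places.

3.50%

E(R) = R_f + β(E(R_m) − R_f) = R_f(1 − β) + β·E(R_m)
5.19% = R_f × (1 − 0.380) + 0.380 × 7.94%
5.19% = R_f × 0.620 + 3.01720%
R_f = (5.19% − 3.01720%) / 0.620 = 3.50%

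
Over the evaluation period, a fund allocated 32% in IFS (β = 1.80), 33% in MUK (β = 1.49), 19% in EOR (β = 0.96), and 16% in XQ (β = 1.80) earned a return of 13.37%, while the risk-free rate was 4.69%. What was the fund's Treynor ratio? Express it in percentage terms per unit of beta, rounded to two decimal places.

β_P = 0.32×1.80 + 0.33×1.49 + 0.19×0.96 + 0.16×1.80 = 1.5381
Treynor = (R_P − R_f) / β_P = (13.37% − 4.69%) / 1.5381 = 8.68% / 1.5381 = 5.64%

5.64%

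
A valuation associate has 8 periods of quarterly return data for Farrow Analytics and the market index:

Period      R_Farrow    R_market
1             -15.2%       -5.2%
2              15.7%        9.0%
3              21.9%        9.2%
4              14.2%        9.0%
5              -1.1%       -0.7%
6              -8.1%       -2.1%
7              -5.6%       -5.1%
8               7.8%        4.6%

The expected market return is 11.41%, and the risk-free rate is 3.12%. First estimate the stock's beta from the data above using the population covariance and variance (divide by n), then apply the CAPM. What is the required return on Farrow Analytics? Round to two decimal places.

Mean R_i = (-15.2 + 15.7 + 21.9 + 14.2 − 1.1 − 8.1 − 5.6 + 7.8) / 8 = 3.7000%
Mean R_m = (-5.2 + 9.0 + 9.2 + 9.0 − 0.7 − 2.1 − 5.1 + 4.6) / 8 = 2.3375%
Σ(R_i − R̄_i)(R_m − R̄_m) = 562.6500  ⇒  Cov = 562.6500 / 8 = 70.3313
Σ(R_m − R̄_m)² = 282.0388  ⇒  Var(R_m) = 282.0388 / 8 = 35.2549
β = Cov / Var(R_m) = 70.3313 / 35.2549 = 1.9949
MRP = 11.41% − 3.12% = 8.29%
E(R) = R_f + β × MRP = 3.12% + 1.9949 × 8.29% = 19.66%

19.66%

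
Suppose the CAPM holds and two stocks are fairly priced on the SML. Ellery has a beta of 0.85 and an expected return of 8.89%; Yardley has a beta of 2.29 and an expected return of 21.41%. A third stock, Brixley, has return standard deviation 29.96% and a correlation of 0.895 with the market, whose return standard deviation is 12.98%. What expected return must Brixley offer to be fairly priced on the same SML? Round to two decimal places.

MRP = (21.41% − 8.89%) / (2.29 − 0.85) = 8.6944%
R_f = 8.89% − 0.85 × 8.6944% = 1.4998%
β_Brixley = ρ·σ_i/σ_m = 0.895 × 29.96 / 12.98 = 2.0658
E(R_Brixley) = R_f + β × MRP = 1.4998% + 2.0658 × 8.6944% = 19.46%

19.46%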